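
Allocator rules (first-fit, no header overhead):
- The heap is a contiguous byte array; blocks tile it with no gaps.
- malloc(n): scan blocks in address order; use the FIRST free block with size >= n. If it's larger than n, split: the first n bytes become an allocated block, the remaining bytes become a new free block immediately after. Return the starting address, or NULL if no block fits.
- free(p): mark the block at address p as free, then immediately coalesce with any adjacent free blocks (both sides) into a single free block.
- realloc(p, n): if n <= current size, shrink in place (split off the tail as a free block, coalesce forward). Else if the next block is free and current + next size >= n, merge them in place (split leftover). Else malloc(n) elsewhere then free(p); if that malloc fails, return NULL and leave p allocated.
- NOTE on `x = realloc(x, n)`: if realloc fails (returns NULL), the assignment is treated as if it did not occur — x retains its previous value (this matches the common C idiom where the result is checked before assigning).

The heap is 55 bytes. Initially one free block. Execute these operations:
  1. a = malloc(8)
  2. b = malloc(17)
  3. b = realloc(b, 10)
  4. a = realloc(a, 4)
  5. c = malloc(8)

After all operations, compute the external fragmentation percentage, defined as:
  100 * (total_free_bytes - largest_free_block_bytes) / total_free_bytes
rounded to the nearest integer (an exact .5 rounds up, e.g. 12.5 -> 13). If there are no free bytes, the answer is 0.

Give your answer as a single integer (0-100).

Op 1: a = malloc(8) -> a = 0; heap: [0-7 ALLOC][8-54 FREE]
Op 2: b = malloc(17) -> b = 8; heap: [0-7 ALLOC][8-24 ALLOC][25-54 FREE]
Op 3: b = realloc(b, 10) -> b = 8; heap: [0-7 ALLOC][8-17 ALLOC][18-54 FREE]
Op 4: a = realloc(a, 4) -> a = 0; heap: [0-3 ALLOC][4-7 FREE][8-17 ALLOC][18-54 FREE]
Op 5: c = malloc(8) -> c = 18; heap: [0-3 ALLOC][4-7 FREE][8-17 ALLOC][18-25 ALLOC][26-54 FREE]
Free blocks: [4 29] total_free=33 largest=29 -> 100*(33-29)/33 = 400/33 ≈ 12.121 -> rounds to 12

Answer: 12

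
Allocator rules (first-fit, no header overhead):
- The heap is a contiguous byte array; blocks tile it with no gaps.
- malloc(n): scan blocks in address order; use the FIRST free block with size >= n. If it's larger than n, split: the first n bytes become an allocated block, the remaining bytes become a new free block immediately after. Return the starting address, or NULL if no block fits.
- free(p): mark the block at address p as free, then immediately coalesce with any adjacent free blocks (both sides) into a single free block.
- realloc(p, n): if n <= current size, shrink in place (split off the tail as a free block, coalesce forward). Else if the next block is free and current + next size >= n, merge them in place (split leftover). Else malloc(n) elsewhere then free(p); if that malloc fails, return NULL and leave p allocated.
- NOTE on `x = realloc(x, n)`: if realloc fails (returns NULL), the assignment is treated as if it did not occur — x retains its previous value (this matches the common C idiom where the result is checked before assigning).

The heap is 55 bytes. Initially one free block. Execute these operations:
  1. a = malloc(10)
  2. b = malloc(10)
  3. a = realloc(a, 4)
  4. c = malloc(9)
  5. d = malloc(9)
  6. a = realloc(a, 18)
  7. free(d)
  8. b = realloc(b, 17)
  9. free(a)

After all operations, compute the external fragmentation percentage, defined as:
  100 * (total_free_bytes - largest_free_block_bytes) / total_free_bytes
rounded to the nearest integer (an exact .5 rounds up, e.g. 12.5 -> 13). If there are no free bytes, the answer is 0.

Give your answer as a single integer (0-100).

Op 1: a = malloc(10) -> a = 0; heap: [0-9 ALLOC][10-54 FREE]
Op 2: b = malloc(10) -> b = 10; heap: [0-9 ALLOC][10-19 ALLOC][20-54 FREE]
Op 3: a = realloc(a, 4) -> a = 0; heap: [0-3 ALLOC][4-9 FREE][10-19 ALLOC][20-54 FREE]
Op 4: c = malloc(9) -> c = 20; heap: [0-3 ALLOC][4-9 FREE][10-19 ALLOC][20-28 ALLOC][29-54 FREE]
Op 5: d = malloc(9) -> d = 29; heap: [0-3 ALLOC][4-9 FREE][10-19 ALLOC][20-28 ALLOC][29-37 ALLOC][38-54 FREE]
Op 6: a = realloc(a, 18) -> NULL (a unchanged); heap: [0-3 ALLOC][4-9 FREE][10-19 ALLOC][20-28 ALLOC][29-37 ALLOC][38-54 FREE]
Op 7: free(d) -> (freed d); heap: [0-3 ALLOC][4-9 FREE][10-19 ALLOC][20-28 ALLOC][29-54 FREE]
Op 8: b = realloc(b, 17) -> b = 29; heap: [0-3 ALLOC][4-19 FREE][20-28 ALLOC][29-45 ALLOC][46-54 FREE]
Op 9: free(a) -> (freed a); heap: [0-19 FREE][20-28 ALLOC][29-45 ALLOC][46-54 FREE]
Free blocks: [20 9] total_free=29 largest=20 -> 100*(29-20)/29 = 900/29 ≈ 31.034 -> rounds to 31

Answer: 31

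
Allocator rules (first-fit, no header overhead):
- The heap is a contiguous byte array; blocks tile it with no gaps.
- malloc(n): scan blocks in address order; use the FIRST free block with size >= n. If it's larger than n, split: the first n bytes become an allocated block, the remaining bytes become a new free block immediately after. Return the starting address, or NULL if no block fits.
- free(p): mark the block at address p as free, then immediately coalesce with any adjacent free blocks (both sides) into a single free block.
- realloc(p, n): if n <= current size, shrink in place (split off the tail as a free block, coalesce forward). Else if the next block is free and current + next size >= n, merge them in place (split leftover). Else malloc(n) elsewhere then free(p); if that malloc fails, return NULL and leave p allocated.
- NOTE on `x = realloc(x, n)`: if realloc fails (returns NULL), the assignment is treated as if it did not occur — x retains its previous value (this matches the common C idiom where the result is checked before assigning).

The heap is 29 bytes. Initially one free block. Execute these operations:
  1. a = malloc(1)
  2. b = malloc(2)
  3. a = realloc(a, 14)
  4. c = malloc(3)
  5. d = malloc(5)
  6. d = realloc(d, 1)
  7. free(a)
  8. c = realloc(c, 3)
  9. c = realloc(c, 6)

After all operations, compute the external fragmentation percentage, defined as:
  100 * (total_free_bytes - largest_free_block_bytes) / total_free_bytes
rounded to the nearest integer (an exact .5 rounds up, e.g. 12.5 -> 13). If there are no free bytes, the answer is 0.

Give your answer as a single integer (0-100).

Answer: 45

Derivation:
Op 1: a = malloc(1) -> a = 0; heap: [0-0 ALLOC][1-28 FREE]
Op 2: b = malloc(2) -> b = 1; heap: [0-0 ALLOC][1-2 ALLOC][3-28 FREE]
Op 3: a = realloc(a, 14) -> a = 3; heap: [0-0 FREE][1-2 ALLOC][3-16 ALLOC][17-28 FREE]
Op 4: c = malloc(3) -> c = 17; heap: [0-0 FREE][1-2 ALLOC][3-16 ALLOC][17-19 ALLOC][20-28 FREE]
Op 5: d = malloc(5) -> d = 20; heap: [0-0 FREE][1-2 ALLOC][3-16 ALLOC][17-19 ALLOC][20-24 ALLOC][25-28 FREE]
Op 6: d = realloc(d, 1) -> d = 20; heap: [0-0 FREE][1-2 ALLOC][3-16 ALLOC][17-19 ALLOC][20-20 ALLOC][21-28 FREE]
Op 7: free(a) -> (freed a); heap: [0-0 FREE][1-2 ALLOC][3-16 FREE][17-19 ALLOC][20-20 ALLOC][21-28 FREE]
Op 8: c = realloc(c, 3) -> c = 17; heap: [0-0 FREE][1-2 ALLOC][3-16 FREE][17-19 ALLOC][20-20 ALLOC][21-28 FREE]
Op 9: c = realloc(c, 6) -> c = 3; heap: [0-0 FREE][1-2 ALLOC][3-8 ALLOC][9-19 FREE][20-20 ALLOC][21-28 FREE]
Free blocks: [1 11 8] total_free=20 largest=11 -> 100*(20-11)/20 = 900/20 = 45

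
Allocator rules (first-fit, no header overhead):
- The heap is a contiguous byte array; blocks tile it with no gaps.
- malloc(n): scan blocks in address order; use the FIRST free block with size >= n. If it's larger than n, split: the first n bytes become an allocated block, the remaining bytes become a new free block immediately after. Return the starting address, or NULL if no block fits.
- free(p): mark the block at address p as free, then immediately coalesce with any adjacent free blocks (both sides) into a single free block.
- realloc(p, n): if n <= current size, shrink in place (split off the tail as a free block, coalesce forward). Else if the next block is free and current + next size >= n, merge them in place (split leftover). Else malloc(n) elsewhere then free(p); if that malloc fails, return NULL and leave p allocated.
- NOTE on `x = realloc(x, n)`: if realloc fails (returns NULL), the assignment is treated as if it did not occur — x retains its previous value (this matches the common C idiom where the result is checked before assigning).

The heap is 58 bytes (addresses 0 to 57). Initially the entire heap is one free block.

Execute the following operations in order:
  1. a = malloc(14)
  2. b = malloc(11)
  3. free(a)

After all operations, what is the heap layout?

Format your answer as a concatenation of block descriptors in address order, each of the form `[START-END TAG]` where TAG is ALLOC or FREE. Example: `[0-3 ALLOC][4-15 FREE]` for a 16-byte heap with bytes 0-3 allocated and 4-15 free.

Op 1: a = malloc(14) -> a = 0; heap: [0-13 ALLOC][14-57 FREE]
Op 2: b = malloc(11) -> b = 14; heap: [0-13 ALLOC][14-24 ALLOC][25-57 FREE]
Op 3: free(a) -> (freed a); heap: [0-13 FREE][14-24 ALLOC][25-57 FREE]

Answer: [0-13 FREE][14-24 ALLOC][25-57 FREE]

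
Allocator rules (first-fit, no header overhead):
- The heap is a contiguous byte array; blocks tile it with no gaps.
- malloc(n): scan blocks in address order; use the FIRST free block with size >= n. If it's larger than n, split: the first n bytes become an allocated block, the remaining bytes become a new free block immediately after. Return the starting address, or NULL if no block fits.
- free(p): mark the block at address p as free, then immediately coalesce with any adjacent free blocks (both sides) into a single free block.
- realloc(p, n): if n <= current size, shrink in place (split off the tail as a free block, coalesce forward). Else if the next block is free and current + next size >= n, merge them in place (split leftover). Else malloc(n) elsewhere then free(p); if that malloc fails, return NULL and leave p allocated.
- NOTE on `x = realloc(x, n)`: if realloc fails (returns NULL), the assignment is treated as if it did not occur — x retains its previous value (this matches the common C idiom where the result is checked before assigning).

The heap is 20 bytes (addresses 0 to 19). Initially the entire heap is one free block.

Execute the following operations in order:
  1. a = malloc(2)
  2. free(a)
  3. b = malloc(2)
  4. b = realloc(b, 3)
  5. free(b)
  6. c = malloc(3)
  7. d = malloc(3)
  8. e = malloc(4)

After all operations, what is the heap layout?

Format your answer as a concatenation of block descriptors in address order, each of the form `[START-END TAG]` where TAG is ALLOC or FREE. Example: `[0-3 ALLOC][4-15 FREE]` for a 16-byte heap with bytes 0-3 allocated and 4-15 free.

Op 1: a = malloc(2) -> a = 0; heap: [0-1 ALLOC][2-19 FREE]
Op 2: free(a) -> (freed a); heap: [0-19 FREE]
Op 3: b = malloc(2) -> b = 0; heap: [0-1 ALLOC][2-19 FREE]
Op 4: b = realloc(b, 3) -> b = 0; heap: [0-2 ALLOC][3-19 FREE]
Op 5: free(b) -> (freed b); heap: [0-19 FREE]
Op 6: c = malloc(3) -> c = 0; heap: [0-2 ALLOC][3-19 FREE]
Op 7: d = malloc(3) -> d = 3; heap: [0-2 ALLOC][3-5 ALLOC][6-19 FREE]
Op 8: e = malloc(4) -> e = 6; heap: [0-2 ALLOC][3-5 ALLOC][6-9 ALLOC][10-19 FREE]

Answer: [0-2 ALLOC][3-5 ALLOC][6-9 ALLOC][10-19 FREE]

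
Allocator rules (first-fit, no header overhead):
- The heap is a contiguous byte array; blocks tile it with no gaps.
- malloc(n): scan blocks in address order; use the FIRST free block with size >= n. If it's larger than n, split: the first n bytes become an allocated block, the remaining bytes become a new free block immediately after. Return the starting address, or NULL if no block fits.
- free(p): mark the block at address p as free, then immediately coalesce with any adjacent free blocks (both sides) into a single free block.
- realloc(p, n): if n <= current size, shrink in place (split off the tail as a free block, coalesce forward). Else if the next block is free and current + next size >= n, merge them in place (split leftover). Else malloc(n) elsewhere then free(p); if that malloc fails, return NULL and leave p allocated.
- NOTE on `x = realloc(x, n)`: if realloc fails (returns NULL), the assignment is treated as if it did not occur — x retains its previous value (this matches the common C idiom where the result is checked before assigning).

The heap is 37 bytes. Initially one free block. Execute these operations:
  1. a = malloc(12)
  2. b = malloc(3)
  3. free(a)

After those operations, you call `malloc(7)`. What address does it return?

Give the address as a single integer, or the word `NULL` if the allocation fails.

Op 1: a = malloc(12) -> a = 0; heap: [0-11 ALLOC][12-36 FREE]
Op 2: b = malloc(3) -> b = 12; heap: [0-11 ALLOC][12-14 ALLOC][15-36 FREE]
Op 3: free(a) -> (freed a); heap: [0-11 FREE][12-14 ALLOC][15-36 FREE]
malloc(7): first-fit scan over [0-11 FREE][12-14 ALLOC][15-36 FREE] -> 0

Answer: 0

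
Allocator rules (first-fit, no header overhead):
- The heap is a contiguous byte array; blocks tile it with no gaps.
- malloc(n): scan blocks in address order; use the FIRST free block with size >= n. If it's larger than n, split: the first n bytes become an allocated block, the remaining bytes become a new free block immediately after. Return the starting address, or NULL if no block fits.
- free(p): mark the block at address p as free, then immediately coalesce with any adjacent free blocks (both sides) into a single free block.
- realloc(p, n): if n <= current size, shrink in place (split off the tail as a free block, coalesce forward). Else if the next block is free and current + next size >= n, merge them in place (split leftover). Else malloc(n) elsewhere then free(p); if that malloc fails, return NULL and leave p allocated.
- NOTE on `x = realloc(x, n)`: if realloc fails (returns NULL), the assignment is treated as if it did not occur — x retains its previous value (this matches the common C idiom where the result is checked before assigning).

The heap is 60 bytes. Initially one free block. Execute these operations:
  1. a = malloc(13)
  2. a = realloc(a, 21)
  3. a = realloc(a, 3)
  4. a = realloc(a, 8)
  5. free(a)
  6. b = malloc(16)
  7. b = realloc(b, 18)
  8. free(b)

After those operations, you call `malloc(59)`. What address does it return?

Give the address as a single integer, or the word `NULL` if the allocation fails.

Answer: 0

Derivation:
Op 1: a = malloc(13) -> a = 0; heap: [0-12 ALLOC][13-59 FREE]
Op 2: a = realloc(a, 21) -> a = 0; heap: [0-20 ALLOC][21-59 FREE]
Op 3: a = realloc(a, 3) -> a = 0; heap: [0-2 ALLOC][3-59 FREE]
Op 4: a = realloc(a, 8) -> a = 0; heap: [0-7 ALLOC][8-59 FREE]
Op 5: free(a) -> (freed a); heap: [0-59 FREE]
Op 6: b = malloc(16) -> b = 0; heap: [0-15 ALLOC][16-59 FREE]
Op 7: b = realloc(b, 18) -> b = 0; heap: [0-17 ALLOC][18-59 FREE]
Op 8: free(b) -> (freed b); heap: [0-59 FREE]
malloc(59): first-fit scan over [0-59 FREE] -> 0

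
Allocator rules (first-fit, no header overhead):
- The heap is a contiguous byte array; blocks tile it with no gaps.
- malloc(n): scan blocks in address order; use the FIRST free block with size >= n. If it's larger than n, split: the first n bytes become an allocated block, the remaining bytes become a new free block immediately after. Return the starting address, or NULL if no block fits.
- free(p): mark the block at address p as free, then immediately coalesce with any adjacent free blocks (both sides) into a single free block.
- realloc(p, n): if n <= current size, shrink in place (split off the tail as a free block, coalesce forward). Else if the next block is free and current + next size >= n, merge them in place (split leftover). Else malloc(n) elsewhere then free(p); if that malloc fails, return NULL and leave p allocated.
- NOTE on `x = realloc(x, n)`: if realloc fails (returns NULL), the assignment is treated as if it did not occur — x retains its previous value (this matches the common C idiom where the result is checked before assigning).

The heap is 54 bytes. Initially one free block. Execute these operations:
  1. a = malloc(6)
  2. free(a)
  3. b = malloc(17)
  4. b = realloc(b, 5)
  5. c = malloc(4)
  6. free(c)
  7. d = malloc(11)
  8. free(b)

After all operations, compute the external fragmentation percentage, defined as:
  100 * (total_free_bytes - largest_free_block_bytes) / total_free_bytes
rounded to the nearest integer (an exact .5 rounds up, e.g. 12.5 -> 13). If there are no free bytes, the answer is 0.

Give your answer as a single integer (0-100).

Op 1: a = malloc(6) -> a = 0; heap: [0-5 ALLOC][6-53 FREE]
Op 2: free(a) -> (freed a); heap: [0-53 FREE]
Op 3: b = malloc(17) -> b = 0; heap: [0-16 ALLOC][17-53 FREE]
Op 4: b = realloc(b, 5) -> b = 0; heap: [0-4 ALLOC][5-53 FREE]
Op 5: c = malloc(4) -> c = 5; heap: [0-4 ALLOC][5-8 ALLOC][9-53 FREE]
Op 6: free(c) -> (freed c); heap: [0-4 ALLOC][5-53 FREE]
Op 7: d = malloc(11) -> d = 5; heap: [0-4 ALLOC][5-15 ALLOC][16-53 FREE]
Op 8: free(b) -> (freed b); heap: [0-4 FREE][5-15 ALLOC][16-53 FREE]
Free blocks: [5 38] total_free=43 largest=38 -> 100*(43-38)/43 = 500/43 ≈ 11.628 -> rounds to 12

Answer: 12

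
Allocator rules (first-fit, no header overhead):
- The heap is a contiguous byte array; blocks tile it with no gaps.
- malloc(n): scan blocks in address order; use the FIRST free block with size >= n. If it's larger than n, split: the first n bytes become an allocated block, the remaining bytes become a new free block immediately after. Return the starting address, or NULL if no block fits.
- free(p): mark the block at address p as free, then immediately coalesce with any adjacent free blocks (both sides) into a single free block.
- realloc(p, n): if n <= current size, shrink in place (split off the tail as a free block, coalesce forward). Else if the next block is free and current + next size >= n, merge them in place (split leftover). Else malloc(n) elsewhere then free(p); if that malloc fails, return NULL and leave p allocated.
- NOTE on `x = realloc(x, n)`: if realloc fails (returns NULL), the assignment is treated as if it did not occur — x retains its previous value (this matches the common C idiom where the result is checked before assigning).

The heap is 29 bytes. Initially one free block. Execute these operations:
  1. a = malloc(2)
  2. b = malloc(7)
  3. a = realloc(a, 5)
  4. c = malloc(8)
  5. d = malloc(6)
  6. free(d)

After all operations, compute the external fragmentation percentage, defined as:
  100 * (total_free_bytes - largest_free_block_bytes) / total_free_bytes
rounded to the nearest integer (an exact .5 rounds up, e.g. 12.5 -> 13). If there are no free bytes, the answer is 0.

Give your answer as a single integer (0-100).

Op 1: a = malloc(2) -> a = 0; heap: [0-1 ALLOC][2-28 FREE]
Op 2: b = malloc(7) -> b = 2; heap: [0-1 ALLOC][2-8 ALLOC][9-28 FREE]
Op 3: a = realloc(a, 5) -> a = 9; heap: [0-1 FREE][2-8 ALLOC][9-13 ALLOC][14-28 FREE]
Op 4: c = malloc(8) -> c = 14; heap: [0-1 FREE][2-8 ALLOC][9-13 ALLOC][14-21 ALLOC][22-28 FREE]
Op 5: d = malloc(6) -> d = 22; heap: [0-1 FREE][2-8 ALLOC][9-13 ALLOC][14-21 ALLOC][22-27 ALLOC][28-28 FREE]
Op 6: free(d) -> (freed d); heap: [0-1 FREE][2-8 ALLOC][9-13 ALLOC][14-21 ALLOC][22-28 FREE]
Free blocks: [2 7] total_free=9 largest=7 -> 100*(9-7)/9 = 200/9 ≈ 22.222 -> rounds to 22

Answer: 22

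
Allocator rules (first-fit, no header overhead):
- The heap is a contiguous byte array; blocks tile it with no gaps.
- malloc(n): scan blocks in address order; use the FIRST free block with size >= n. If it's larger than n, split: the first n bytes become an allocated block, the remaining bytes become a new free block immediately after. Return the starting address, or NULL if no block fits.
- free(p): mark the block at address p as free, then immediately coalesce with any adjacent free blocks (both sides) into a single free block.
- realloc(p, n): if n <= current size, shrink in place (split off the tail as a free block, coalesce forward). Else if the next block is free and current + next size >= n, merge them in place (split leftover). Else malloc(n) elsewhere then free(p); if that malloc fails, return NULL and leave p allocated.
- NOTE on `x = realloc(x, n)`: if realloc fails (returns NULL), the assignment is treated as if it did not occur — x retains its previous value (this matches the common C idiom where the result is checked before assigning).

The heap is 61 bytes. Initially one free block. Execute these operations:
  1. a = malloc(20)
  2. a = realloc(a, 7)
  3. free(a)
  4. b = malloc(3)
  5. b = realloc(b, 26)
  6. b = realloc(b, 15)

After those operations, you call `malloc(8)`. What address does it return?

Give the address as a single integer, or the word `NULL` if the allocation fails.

Op 1: a = malloc(20) -> a = 0; heap: [0-19 ALLOC][20-60 FREE]
Op 2: a = realloc(a, 7) -> a = 0; heap: [0-6 ALLOC][7-60 FREE]
Op 3: free(a) -> (freed a); heap: [0-60 FREE]
Op 4: b = malloc(3) -> b = 0; heap: [0-2 ALLOC][3-60 FREE]
Op 5: b = realloc(b, 26) -> b = 0; heap: [0-25 ALLOC][26-60 FREE]
Op 6: b = realloc(b, 15) -> b = 0; heap: [0-14 ALLOC][15-60 FREE]
malloc(8): first-fit scan over [0-14 ALLOC][15-60 FREE] -> 15

Answer: 15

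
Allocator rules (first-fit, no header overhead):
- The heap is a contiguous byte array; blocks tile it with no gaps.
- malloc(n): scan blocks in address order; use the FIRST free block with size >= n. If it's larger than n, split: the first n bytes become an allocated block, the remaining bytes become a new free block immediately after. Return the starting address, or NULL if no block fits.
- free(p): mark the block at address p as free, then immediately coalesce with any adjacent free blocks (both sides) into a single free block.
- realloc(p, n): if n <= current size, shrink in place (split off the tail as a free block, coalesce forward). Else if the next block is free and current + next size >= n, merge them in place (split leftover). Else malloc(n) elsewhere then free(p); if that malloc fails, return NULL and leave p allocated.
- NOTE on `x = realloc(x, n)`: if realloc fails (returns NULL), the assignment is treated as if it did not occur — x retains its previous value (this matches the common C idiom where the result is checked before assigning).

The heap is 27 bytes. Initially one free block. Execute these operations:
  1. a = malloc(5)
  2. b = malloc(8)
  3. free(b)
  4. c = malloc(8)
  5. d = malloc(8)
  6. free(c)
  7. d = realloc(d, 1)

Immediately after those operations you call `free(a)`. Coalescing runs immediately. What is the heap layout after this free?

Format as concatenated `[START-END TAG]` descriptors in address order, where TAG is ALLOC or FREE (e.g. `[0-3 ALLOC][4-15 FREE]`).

Op 1: a = malloc(5) -> a = 0; heap: [0-4 ALLOC][5-26 FREE]
Op 2: b = malloc(8) -> b = 5; heap: [0-4 ALLOC][5-12 ALLOC][13-26 FREE]
Op 3: free(b) -> (freed b); heap: [0-4 ALLOC][5-26 FREE]
Op 4: c = malloc(8) -> c = 5; heap: [0-4 ALLOC][5-12 ALLOC][13-26 FREE]
Op 5: d = malloc(8) -> d = 13; heap: [0-4 ALLOC][5-12 ALLOC][13-20 ALLOC][21-26 FREE]
Op 6: free(c) -> (freed c); heap: [0-4 ALLOC][5-12 FREE][13-20 ALLOC][21-26 FREE]
Op 7: d = realloc(d, 1) -> d = 13; heap: [0-4 ALLOC][5-12 FREE][13-13 ALLOC][14-26 FREE]
free(a): a = 0 -> block [0-4 ALLOC]; mark free, coalesce with adjacent free neighbors -> [0-12 FREE][13-13 ALLOC][14-26 FREE]

Answer: [0-12 FREE][13-13 ALLOC][14-26 FREE]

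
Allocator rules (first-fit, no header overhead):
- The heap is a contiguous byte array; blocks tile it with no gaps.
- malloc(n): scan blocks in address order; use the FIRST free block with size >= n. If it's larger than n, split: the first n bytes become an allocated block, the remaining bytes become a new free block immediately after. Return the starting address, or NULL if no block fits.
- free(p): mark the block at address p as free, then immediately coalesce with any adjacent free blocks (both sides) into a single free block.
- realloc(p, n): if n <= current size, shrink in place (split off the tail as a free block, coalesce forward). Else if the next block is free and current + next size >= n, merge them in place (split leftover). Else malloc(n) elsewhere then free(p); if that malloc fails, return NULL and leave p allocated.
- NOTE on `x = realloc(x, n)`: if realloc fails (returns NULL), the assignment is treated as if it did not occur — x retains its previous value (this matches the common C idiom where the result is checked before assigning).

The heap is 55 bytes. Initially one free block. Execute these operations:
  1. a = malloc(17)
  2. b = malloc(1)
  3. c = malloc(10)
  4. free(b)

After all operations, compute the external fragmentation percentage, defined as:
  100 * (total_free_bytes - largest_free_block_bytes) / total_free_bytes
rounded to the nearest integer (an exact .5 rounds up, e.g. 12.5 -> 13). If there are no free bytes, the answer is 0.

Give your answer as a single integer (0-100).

Answer: 4

Derivation:
Op 1: a = malloc(17) -> a = 0; heap: [0-16 ALLOC][17-54 FREE]
Op 2: b = malloc(1) -> b = 17; heap: [0-16 ALLOC][17-17 ALLOC][18-54 FREE]
Op 3: c = malloc(10) -> c = 18; heap: [0-16 ALLOC][17-17 ALLOC][18-27 ALLOC][28-54 FREE]
Op 4: free(b) -> (freed b); heap: [0-16 ALLOC][17-17 FREE][18-27 ALLOC][28-54 FREE]
Free blocks: [1 27] total_free=28 largest=27 -> 100*(28-27)/28 = 100/28 ≈ 3.571 -> rounds to 4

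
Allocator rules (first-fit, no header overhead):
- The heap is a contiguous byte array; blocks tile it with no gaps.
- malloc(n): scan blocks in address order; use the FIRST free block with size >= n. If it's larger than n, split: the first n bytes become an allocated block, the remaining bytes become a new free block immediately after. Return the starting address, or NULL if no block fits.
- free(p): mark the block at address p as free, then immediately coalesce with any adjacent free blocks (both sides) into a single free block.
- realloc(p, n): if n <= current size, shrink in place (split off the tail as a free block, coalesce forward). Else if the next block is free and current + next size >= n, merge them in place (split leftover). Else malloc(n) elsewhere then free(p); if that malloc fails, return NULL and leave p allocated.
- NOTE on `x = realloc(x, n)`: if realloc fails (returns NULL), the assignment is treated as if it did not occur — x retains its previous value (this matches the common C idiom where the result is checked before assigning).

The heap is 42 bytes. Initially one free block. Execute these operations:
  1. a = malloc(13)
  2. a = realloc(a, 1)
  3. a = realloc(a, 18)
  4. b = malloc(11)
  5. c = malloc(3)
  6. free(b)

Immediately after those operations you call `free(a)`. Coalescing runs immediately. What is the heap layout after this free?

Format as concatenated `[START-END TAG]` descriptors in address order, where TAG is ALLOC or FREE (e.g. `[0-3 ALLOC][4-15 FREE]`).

Op 1: a = malloc(13) -> a = 0; heap: [0-12 ALLOC][13-41 FREE]
Op 2: a = realloc(a, 1) -> a = 0; heap: [0-0 ALLOC][1-41 FREE]
Op 3: a = realloc(a, 18) -> a = 0; heap: [0-17 ALLOC][18-41 FREE]
Op 4: b = malloc(11) -> b = 18; heap: [0-17 ALLOC][18-28 ALLOC][29-41 FREE]
Op 5: c = malloc(3) -> c = 29; heap: [0-17 ALLOC][18-28 ALLOC][29-31 ALLOC][32-41 FREE]
Op 6: free(b) -> (freed b); heap: [0-17 ALLOC][18-28 FREE][29-31 ALLOC][32-41 FREE]
free(a): a = 0 -> block [0-17 ALLOC]; mark free, coalesce with adjacent free neighbors -> [0-28 FREE][29-31 ALLOC][32-41 FREE]

Answer: [0-28 FREE][29-31 ALLOC][32-41 FREE]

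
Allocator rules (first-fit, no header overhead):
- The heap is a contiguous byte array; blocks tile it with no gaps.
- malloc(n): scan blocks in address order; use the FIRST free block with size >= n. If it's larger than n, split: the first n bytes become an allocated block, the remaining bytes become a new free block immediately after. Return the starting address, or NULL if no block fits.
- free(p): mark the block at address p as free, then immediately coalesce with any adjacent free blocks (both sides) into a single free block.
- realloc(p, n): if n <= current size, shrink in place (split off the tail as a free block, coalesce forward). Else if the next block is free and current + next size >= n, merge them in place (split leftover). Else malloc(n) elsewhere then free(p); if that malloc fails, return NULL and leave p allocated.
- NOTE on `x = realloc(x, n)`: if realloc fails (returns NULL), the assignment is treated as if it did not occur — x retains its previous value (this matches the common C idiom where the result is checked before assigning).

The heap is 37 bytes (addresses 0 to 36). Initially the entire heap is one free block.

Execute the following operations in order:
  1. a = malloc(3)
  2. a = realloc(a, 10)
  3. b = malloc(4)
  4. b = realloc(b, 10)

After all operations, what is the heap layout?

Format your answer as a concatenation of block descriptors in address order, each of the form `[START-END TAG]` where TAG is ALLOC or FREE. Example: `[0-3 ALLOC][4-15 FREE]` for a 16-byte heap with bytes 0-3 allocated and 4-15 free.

Op 1: a = malloc(3) -> a = 0; heap: [0-2 ALLOC][3-36 FREE]
Op 2: a = realloc(a, 10) -> a = 0; heap: [0-9 ALLOC][10-36 FREE]
Op 3: b = malloc(4) -> b = 10; heap: [0-9 ALLOC][10-13 ALLOC][14-36 FREE]
Op 4: b = realloc(b, 10) -> b = 10; heap: [0-9 ALLOC][10-19 ALLOC][20-36 FREE]

Answer: [0-9 ALLOC][10-19 ALLOC][20-36 FREE]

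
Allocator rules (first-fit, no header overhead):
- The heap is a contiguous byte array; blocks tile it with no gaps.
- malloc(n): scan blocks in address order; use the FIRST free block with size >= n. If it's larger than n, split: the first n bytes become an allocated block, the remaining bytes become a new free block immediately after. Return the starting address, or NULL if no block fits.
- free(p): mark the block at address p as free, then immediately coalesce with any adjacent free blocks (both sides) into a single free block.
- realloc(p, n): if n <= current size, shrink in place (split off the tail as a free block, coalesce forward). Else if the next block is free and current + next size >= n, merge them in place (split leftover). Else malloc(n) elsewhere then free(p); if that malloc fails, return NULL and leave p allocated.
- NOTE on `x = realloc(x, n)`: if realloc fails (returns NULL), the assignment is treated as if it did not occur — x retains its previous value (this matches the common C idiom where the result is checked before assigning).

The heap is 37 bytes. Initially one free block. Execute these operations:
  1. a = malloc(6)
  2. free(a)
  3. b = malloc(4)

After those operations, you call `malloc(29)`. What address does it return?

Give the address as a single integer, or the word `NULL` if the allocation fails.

Answer: 4

Derivation:
Op 1: a = malloc(6) -> a = 0; heap: [0-5 ALLOC][6-36 FREE]
Op 2: free(a) -> (freed a); heap: [0-36 FREE]
Op 3: b = malloc(4) -> b = 0; heap: [0-3 ALLOC][4-36 FREE]
malloc(29): first-fit scan over [0-3 ALLOC][4-36 FREE] -> 4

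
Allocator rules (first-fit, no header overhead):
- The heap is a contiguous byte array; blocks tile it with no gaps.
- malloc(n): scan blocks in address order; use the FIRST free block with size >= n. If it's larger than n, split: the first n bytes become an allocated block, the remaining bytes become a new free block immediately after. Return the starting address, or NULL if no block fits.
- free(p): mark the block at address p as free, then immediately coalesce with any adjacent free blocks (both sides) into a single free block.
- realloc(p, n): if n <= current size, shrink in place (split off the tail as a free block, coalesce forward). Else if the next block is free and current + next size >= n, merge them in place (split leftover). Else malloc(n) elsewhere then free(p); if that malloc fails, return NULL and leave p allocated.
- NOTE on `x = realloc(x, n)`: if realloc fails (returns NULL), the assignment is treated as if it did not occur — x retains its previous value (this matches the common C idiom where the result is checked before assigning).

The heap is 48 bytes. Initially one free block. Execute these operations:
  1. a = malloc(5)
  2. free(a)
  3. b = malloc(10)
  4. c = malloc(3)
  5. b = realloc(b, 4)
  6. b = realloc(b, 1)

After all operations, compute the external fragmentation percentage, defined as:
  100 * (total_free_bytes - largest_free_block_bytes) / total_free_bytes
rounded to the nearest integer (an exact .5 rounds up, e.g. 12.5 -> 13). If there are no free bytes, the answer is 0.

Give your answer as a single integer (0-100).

Answer: 20

Derivation:
Op 1: a = malloc(5) -> a = 0; heap: [0-4 ALLOC][5-47 FREE]
Op 2: free(a) -> (freed a); heap: [0-47 FREE]
Op 3: b = malloc(10) -> b = 0; heap: [0-9 ALLOC][10-47 FREE]
Op 4: c = malloc(3) -> c = 10; heap: [0-9 ALLOC][10-12 ALLOC][13-47 FREE]
Op 5: b = realloc(b, 4) -> b = 0; heap: [0-3 ALLOC][4-9 FREE][10-12 ALLOC][13-47 FREE]
Op 6: b = realloc(b, 1) -> b = 0; heap: [0-0 ALLOC][1-9 FREE][10-12 ALLOC][13-47 FREE]
Free blocks: [9 35] total_free=44 largest=35 -> 100*(44-35)/44 = 900/44 ≈ 20.455 -> rounds to 20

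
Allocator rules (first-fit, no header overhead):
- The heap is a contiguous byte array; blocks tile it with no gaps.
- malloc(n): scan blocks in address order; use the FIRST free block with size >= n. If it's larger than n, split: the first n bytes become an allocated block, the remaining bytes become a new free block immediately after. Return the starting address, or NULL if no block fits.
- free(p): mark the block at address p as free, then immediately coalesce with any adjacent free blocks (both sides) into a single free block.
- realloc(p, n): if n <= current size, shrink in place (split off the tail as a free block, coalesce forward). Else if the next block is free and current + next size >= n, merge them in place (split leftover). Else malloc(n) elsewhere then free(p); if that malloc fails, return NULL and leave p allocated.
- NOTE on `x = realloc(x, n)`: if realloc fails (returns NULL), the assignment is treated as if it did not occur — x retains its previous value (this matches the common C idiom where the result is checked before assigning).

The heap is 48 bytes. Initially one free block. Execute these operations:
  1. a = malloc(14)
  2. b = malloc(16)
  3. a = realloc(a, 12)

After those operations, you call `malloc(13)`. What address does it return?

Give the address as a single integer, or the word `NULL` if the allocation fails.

Answer: 30

Derivation:
Op 1: a = malloc(14) -> a = 0; heap: [0-13 ALLOC][14-47 FREE]
Op 2: b = malloc(16) -> b = 14; heap: [0-13 ALLOC][14-29 ALLOC][30-47 FREE]
Op 3: a = realloc(a, 12) -> a = 0; heap: [0-11 ALLOC][12-13 FREE][14-29 ALLOC][30-47 FREE]
malloc(13): first-fit scan over [0-11 ALLOC][12-13 FREE][14-29 ALLOC][30-47 FREE] -> 30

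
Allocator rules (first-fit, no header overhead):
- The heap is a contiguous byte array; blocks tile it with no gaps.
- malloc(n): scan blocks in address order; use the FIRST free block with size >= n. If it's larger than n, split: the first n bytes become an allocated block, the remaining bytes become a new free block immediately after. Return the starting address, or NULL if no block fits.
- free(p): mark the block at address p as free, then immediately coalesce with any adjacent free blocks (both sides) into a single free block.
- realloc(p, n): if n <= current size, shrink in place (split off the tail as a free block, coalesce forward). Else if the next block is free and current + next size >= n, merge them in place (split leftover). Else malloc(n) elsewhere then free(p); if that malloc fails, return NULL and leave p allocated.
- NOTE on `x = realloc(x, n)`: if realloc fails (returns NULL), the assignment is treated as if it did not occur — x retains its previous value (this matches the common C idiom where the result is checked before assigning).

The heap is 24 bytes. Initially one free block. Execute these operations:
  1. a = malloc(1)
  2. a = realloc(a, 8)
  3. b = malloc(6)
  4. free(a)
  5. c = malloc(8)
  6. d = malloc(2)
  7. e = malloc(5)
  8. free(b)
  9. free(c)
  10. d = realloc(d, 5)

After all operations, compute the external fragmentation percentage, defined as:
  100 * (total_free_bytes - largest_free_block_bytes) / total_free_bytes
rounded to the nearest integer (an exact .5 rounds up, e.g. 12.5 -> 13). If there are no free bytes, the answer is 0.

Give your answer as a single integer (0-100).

Op 1: a = malloc(1) -> a = 0; heap: [0-0 ALLOC][1-23 FREE]
Op 2: a = realloc(a, 8) -> a = 0; heap: [0-7 ALLOC][8-23 FREE]
Op 3: b = malloc(6) -> b = 8; heap: [0-7 ALLOC][8-13 ALLOC][14-23 FREE]
Op 4: free(a) -> (freed a); heap: [0-7 FREE][8-13 ALLOC][14-23 FREE]
Op 5: c = malloc(8) -> c = 0; heap: [0-7 ALLOC][8-13 ALLOC][14-23 FREE]
Op 6: d = malloc(2) -> d = 14; heap: [0-7 ALLOC][8-13 ALLOC][14-15 ALLOC][16-23 FREE]
Op 7: e = malloc(5) -> e = 16; heap: [0-7 ALLOC][8-13 ALLOC][14-15 ALLOC][16-20 ALLOC][21-23 FREE]
Op 8: free(b) -> (freed b); heap: [0-7 ALLOC][8-13 FREE][14-15 ALLOC][16-20 ALLOC][21-23 FREE]
Op 9: free(c) -> (freed c); heap: [0-13 FREE][14-15 ALLOC][16-20 ALLOC][21-23 FREE]
Op 10: d = realloc(d, 5) -> d = 0; heap: [0-4 ALLOC][5-15 FREE][16-20 ALLOC][21-23 FREE]
Free blocks: [11 3] total_free=14 largest=11 -> 100*(14-11)/14 = 300/14 ≈ 21.429 -> rounds to 21

Answer: 21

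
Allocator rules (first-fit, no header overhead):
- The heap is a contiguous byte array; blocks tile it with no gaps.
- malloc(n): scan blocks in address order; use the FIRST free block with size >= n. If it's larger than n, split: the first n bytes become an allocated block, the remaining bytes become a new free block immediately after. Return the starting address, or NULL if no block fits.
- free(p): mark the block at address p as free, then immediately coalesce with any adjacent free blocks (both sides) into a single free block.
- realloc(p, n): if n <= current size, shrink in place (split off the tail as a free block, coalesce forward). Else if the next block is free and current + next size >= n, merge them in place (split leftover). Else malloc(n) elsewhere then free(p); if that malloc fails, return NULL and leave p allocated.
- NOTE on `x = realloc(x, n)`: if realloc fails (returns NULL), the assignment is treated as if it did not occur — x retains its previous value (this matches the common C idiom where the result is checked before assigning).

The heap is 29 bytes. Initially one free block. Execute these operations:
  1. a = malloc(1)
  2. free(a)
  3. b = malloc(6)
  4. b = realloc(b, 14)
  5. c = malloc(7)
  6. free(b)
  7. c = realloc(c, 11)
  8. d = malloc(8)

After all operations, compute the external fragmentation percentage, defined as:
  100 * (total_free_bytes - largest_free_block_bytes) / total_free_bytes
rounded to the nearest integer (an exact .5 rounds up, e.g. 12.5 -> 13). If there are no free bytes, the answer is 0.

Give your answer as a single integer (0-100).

Answer: 40

Derivation:
Op 1: a = malloc(1) -> a = 0; heap: [0-0 ALLOC][1-28 FREE]
Op 2: free(a) -> (freed a); heap: [0-28 FREE]
Op 3: b = malloc(6) -> b = 0; heap: [0-5 ALLOC][6-28 FREE]
Op 4: b = realloc(b, 14) -> b = 0; heap: [0-13 ALLOC][14-28 FREE]
Op 5: c = malloc(7) -> c = 14; heap: [0-13 ALLOC][14-20 ALLOC][21-28 FREE]
Op 6: free(b) -> (freed b); heap: [0-13 FREE][14-20 ALLOC][21-28 FREE]
Op 7: c = realloc(c, 11) -> c = 14; heap: [0-13 FREE][14-24 ALLOC][25-28 FREE]
Op 8: d = malloc(8) -> d = 0; heap: [0-7 ALLOC][8-13 FREE][14-24 ALLOC][25-28 FREE]
Free blocks: [6 4] total_free=10 largest=6 -> 100*(10-6)/10 = 400/10 = 40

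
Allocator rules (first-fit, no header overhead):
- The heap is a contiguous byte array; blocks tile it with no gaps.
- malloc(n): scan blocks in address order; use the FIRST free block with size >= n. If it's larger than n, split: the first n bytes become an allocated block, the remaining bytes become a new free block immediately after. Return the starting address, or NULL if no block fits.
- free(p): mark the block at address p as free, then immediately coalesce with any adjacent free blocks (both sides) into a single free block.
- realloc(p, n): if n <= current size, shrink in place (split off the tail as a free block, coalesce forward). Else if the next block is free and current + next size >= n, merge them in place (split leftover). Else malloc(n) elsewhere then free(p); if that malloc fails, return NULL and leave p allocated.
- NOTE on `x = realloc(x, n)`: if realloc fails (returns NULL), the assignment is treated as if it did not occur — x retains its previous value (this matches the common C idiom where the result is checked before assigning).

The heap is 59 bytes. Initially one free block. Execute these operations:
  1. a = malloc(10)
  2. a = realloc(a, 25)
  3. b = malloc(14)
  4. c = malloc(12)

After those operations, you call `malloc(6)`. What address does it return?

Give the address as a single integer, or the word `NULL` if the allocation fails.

Op 1: a = malloc(10) -> a = 0; heap: [0-9 ALLOC][10-58 FREE]
Op 2: a = realloc(a, 25) -> a = 0; heap: [0-24 ALLOC][25-58 FREE]
Op 3: b = malloc(14) -> b = 25; heap: [0-24 ALLOC][25-38 ALLOC][39-58 FREE]
Op 4: c = malloc(12) -> c = 39; heap: [0-24 ALLOC][25-38 ALLOC][39-50 ALLOC][51-58 FREE]
malloc(6): first-fit scan over [0-24 ALLOC][25-38 ALLOC][39-50 ALLOC][51-58 FREE] -> 51

Answer: 51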